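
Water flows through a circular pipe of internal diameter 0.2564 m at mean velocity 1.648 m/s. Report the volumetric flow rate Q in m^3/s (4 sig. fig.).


Approach: apply the continuity equation for pipe flow, Q = A * v with A = pi*(D/2)^2.
A = pi*(0.2564/2)^2 = 0.0516328 m^2
Q = 0.0516328 * 1.648 = 0.08509 m^3/s
Therefore the volumetric flow rate Q = 0.08509 m^3/s.


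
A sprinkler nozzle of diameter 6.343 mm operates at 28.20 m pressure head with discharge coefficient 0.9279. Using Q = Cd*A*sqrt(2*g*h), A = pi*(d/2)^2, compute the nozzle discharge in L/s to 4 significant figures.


A = pi*(6.343e-3/2)^2 = 3.15994e-05 m^2
Q = 0.9279 * 3.15994e-05 * sqrt(2*9.81*28.20) * 1000 = 0.6897 L/s
Therefore the nozzle discharge = 0.6897 L/s.


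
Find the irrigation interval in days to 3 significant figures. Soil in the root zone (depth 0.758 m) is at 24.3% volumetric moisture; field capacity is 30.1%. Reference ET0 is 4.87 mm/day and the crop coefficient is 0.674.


Approach: apply soil-water budget scheduling, SMD = (FC-theta)/100*depth*1000; ETc = ET0*Kc; interval = SMD/ETc.
Step 1 — soil moisture deficit:
  SMD = (30.1 - 24.3)/100 * 0.758 * 1000 = 43.964 mm
Step 2 — daily crop ET (ETc = ET0*Kc):
  ETc = 4.87 * 0.674 = 3.2824 mm/day
Step 3 — irrigation interval (SMD/ETc):
  interval = 43.964 / 3.2824 = 13.4 days
Therefore the irrigation interval = 13.4 days.


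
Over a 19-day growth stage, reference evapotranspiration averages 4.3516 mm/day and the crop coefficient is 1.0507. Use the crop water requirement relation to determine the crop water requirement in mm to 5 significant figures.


Approach: apply the crop water requirement relation, CWR = ET0 * Kc * days.
CWR = 4.3516 * 1.0507 * 19 = 86.872 mm
Therefore the crop water requirement = 86.872 mm.


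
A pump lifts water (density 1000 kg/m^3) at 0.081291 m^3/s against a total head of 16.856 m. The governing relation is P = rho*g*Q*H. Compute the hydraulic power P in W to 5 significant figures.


P = 1000 * 9.81 * 0.081291 * 16.856 = 13442 W
Therefore the hydraulic power P = 13442 W.


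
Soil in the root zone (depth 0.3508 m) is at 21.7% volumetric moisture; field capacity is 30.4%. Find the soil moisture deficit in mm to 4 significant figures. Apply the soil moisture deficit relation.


Approach: apply the soil moisture deficit relation, SMD = (FC - theta)/100 * depth * 1000.
SMD = (30.4 - 21.7)/100 * 0.3508 * 1000 = 30.52 mm
Therefore the soil moisture deficit = 30.52 mm.


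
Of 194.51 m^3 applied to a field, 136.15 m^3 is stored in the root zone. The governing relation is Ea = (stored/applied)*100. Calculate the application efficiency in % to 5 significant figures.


Ea = (136.15/194.51)*100 = 69.996 %
Therefore the application efficiency = 69.996 %.


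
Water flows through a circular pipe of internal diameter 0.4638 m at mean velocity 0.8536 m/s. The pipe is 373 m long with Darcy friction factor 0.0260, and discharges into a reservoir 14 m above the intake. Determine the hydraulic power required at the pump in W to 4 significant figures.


Approach: apply continuity + Darcy-Weisbach + hydraulic power, Q = A*v; hf = f*(L/D)*(v^2/(2g)); H = static + hf; P = rho*g*Q*H.
Step 1 — flow rate (continuity, Q = A*v):
  A = pi*(0.4638/2)^2 = 0.168947 m^2
  Q = 0.168947 * 0.8536 = 0.144213 m^3/s
Step 2 — friction head loss (Darcy-Weisbach):
  hf = 0.0260 * (373/0.4638) * (0.8536^2 / (2*9.81))
  hf = 0.776535 m
Step 3 — total head: H = 14 + 0.776535 = 14.7765 m
Step 4 — hydraulic power (P = rho*g*Q*H):
  P = 1000 * 9.81 * 0.144213 * 14.7765 = 20900 W
Therefore the hydraulic power required at the pump = 20900 W.


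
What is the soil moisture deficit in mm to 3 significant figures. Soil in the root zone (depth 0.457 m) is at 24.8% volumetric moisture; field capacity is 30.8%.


Approach: apply the soil moisture deficit relation, SMD = (FC - theta)/100 * depth * 1000.
SMD = (30.8 - 24.8)/100 * 0.457 * 1000 = 27.4 mm
Therefore the soil moisture deficit = 27.4 mm.


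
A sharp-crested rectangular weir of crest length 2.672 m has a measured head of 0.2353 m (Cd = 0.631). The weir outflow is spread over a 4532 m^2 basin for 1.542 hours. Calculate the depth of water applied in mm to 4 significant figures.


Approach: apply the rectangular weir equation with a volume-to-depth conversion, Q = (2/3)*Cd*L*sqrt(2g)*H^1.5; d = Q*t/A * 1000.
Step 1 — weir discharge:
  Q = (2/3)*0.631*2.672*sqrt(2*9.81)*0.2353^1.5 = 0.568273 m^3/s
Step 2 — volume: V = 0.568273 * 1.542*3600 = 3154.60 m^3
Step 3 — depth: d = V/A * 1000 = 3154.60/4532 * 1000 = 696.1 mm
Therefore the depth of water applied = 696.1 mm.


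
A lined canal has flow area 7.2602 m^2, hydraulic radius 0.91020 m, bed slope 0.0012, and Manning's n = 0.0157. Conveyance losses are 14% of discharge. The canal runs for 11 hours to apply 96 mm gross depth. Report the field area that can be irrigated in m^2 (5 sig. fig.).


Approach: apply Manning's equation with a conveyance and depth budget, Q = (1/n)*A*R^(2/3)*S^(1/2); Q_field = Q*(1-loss); Area = Q_field*t/(d/1000).
Step 1 — canal discharge (Manning's equation):
  Q = (1/0.0157) * 7.2602 * 0.91020^(2/3) * 0.0012^(1/2) = 15.04518 m^3/s
Step 2 — delivered flow: Q_field = 15.04518*(1 - 14/100) = 12.93886 m^3/s
Step 3 — volume delivered: V = 12.93886 * 11*3600 = 512378.7 m^3
Step 4 — area served: A = V / (depth/1000) = 512378.7 / 0.096 = 5337300 m^2
Therefore the field area that can be irrigated = 5337300 m^2.


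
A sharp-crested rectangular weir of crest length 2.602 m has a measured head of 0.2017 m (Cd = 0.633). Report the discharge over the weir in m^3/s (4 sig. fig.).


Approach: apply the rectangular weir equation, Q = (2/3)*Cd*L*sqrt(2g)*H^1.5.
Q = (2/3)*0.633*2.602*sqrt(2*9.81)*0.2017^1.5 = 0.4406 m^3/s
Therefore the discharge over the weir = 0.4406 m^3/s.


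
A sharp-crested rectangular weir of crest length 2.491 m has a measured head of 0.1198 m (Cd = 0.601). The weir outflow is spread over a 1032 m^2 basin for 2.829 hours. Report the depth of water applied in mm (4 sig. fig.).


Approach: apply the rectangular weir equation with a volume-to-depth conversion, Q = (2/3)*Cd*L*sqrt(2g)*H^1.5; d = Q*t/A * 1000.
Step 1 — weir discharge:
  Q = (2/3)*0.601*2.491*sqrt(2*9.81)*0.1198^1.5 = 0.183312 m^3/s
Step 2 — volume: V = 0.183312 * 2.829*3600 = 1866.93 m^3
Step 3 — depth: d = V/A * 1000 = 1866.93/1032 * 1000 = 1809 mm
Therefore the depth of water applied = 1809 mm.


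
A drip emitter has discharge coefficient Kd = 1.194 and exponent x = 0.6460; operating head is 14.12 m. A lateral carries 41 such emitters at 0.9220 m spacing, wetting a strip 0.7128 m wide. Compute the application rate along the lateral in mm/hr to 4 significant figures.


Approach: apply the emitter equation with a lateral mass balance, q = Kd*h^x; Q = n*q; rate = Q/(n*spacing*width).
Step 1 — single emitter flow (q = Kd*h^x):
  q = 1.194 * 14.12^0.6460 = 6.60386 L/hr
Step 2 — total lateral flow: Q = 41 * 6.60386 = 270.758 L/hr
Step 3 — wetted area: A = 41 * 0.9220 * 0.7128 = 26.9453 m^2
Step 4 — application rate: Q/A = 270.758/26.9453 = 10.05 mm/hr
Therefore the application rate along the lateral = 10.05 mm/hr.


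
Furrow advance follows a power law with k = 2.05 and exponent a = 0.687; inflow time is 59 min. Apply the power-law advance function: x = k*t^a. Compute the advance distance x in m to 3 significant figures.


x = 2.05 * 59^0.687 = 33.8 m
Therefore the advance distance x = 33.8 m.


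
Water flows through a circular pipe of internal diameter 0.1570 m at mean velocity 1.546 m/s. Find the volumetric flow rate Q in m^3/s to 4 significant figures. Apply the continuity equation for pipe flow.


Approach: apply the continuity equation for pipe flow, Q = A * v with A = pi*(D/2)^2.
A = pi*(0.1570/2)^2 = 0.0193593 m^2
Q = 0.0193593 * 1.546 = 0.02993 m^3/s
Therefore the volumetric flow rate Q = 0.02993 m^3/s.


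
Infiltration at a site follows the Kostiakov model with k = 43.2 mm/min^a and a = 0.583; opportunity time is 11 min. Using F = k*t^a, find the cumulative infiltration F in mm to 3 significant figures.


F = 43.2 * 11^0.583 = 175 mm
Therefore the cumulative infiltration F = 175 mm.


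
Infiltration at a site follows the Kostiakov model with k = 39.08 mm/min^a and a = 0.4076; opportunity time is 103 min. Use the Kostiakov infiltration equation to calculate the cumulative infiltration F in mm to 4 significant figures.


Approach: apply the Kostiakov infiltration equation, F = k*t^a.
F = 39.08 * 103^0.4076 = 258.5 mm
Therefore the cumulative infiltration F = 258.5 mm.


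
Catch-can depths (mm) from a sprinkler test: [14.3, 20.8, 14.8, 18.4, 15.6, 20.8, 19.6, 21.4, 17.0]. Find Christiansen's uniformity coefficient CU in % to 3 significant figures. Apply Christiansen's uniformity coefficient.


Approach: apply Christiansen's uniformity coefficient, CU = (1 - mean_abs_deviation/mean)*100.
mean = 18.078 mm
mean |d_i - mean| = 2.3580 mm
CU = (1 - 2.3580/18.078)*100 = 87.0 %
Therefore Christiansen's uniformity coefficient CU = 87.0 %.


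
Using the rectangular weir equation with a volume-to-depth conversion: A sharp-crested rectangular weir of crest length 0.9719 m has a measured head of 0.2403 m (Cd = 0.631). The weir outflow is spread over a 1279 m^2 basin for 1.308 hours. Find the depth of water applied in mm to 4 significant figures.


Approach: apply the rectangular weir equation with a volume-to-depth conversion, Q = (2/3)*Cd*L*sqrt(2g)*H^1.5; d = Q*t/A * 1000.
Step 1 — weir discharge:
  Q = (2/3)*0.631*0.9719*sqrt(2*9.81)*0.2403^1.5 = 0.213324 m^3/s
Step 2 — volume: V = 0.213324 * 1.308*3600 = 1004.50 m^3
Step 3 — depth: d = V/A * 1000 = 1004.50/1279 * 1000 = 785.4 mm
Therefore the depth of water applied = 785.4 mm.


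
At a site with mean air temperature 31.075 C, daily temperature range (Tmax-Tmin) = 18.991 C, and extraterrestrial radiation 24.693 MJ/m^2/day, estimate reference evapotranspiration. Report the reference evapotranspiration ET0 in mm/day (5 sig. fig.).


Approach: apply the Hargreaves-Samani method, ET0 = 0.0023*(Tmean+17.8)*sqrt(Tmax-Tmin)*0.408*Ra.
ET0 = 0.0023*(31.075+17.8)*sqrt(18.991)*0.408*24.693 = 4.9354 mm/day
Therefore the reference evapotranspiration ET0 = 4.9354 mm/day.


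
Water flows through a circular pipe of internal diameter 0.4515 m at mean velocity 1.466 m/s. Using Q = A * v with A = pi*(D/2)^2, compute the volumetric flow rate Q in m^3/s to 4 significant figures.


A = pi*(0.4515/2)^2 = 0.160105 m^2
Q = 0.160105 * 1.466 = 0.2347 m^3/s
Therefore the volumetric flow rate Q = 0.2347 m^3/s.


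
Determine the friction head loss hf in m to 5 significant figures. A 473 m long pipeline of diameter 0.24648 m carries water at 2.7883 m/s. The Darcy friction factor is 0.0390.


Approach: apply the Darcy-Weisbach equation, hf = f*(L/D)*(v^2/(2g)).
hf = 0.0390 * (473/0.24648) * (2.7883^2 / (2*9.81))
hf = 29.657 m
Therefore the friction head loss hf = 29.657 m.


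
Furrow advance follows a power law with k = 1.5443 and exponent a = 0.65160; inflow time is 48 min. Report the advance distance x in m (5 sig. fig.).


Approach: apply the power-law advance function, x = k*t^a.
x = 1.5443 * 48^0.65160 = 19.241 m
Therefore the advance distance x = 19.241 m.


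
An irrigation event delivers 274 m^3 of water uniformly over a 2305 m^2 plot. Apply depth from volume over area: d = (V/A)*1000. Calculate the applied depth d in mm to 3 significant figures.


d = (274 / 2305) * 1000 = 119 mm
Therefore the applied depth d = 119 mm.


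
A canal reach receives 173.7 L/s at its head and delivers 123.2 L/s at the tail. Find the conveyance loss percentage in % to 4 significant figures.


Approach: apply the conveyance loss ratio, loss% = ((Q_head - Q_tail)/Q_head)*100.
loss = ((173.7 - 123.2)/173.7)*100 = 29.07 %
Therefore the conveyance loss percentage = 29.07 %.


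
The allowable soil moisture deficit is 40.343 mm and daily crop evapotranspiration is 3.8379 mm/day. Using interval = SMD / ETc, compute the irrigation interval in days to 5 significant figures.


interval = 40.343 / 3.8379 = 10.512 days
Therefore the irrigation interval = 10.512 days.


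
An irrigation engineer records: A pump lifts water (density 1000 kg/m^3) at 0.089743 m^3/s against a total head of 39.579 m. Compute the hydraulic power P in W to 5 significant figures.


Approach: apply the hydraulic power relation, P = rho*g*Q*H.
P = 1000 * 9.81 * 0.089743 * 39.579 = 34845 W
Therefore the hydraulic power P = 34845 W.


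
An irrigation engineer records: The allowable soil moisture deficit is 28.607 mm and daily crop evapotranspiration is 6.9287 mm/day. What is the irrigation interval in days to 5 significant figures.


Approach: apply the irrigation interval relation, interval = SMD / ETc.
interval = 28.607 / 6.9287 = 4.1288 days
Therefore the irrigation interval = 4.1288 days.


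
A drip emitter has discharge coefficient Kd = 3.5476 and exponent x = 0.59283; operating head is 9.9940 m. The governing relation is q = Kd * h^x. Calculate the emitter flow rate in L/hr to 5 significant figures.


q = 3.5476 * 9.9940^0.59283 = 13.887 L/hr
Therefore the emitter flow rate = 13.887 L/hr.


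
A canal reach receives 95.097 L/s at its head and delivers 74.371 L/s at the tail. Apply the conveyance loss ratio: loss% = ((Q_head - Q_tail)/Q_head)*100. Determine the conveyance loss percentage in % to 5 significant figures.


loss = ((95.097 - 74.371)/95.097)*100 = 21.795 %
Therefore the conveyance loss percentage = 21.795 %.


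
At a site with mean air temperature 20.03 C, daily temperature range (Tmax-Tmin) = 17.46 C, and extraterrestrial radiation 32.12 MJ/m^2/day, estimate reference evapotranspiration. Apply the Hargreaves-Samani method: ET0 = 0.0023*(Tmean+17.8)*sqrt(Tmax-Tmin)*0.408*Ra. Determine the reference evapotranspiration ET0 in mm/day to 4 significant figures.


ET0 = 0.0023*(20.03+17.8)*sqrt(17.46)*0.408*32.12 = 4.765 mm/day
Therefore the reference evapotranspiration ET0 = 4.765 mm/day.


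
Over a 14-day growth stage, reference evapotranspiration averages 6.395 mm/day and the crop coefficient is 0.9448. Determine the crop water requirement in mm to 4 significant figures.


Approach: apply the crop water requirement relation, CWR = ET0 * Kc * days.
CWR = 6.395 * 0.9448 * 14 = 84.59 mm
Therefore the crop water requirement = 84.59 mm.


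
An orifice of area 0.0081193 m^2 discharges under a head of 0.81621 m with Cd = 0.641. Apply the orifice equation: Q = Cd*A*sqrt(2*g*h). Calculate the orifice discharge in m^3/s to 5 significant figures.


Q = 0.641 * 0.0081193 * sqrt(2*9.81*0.81621) = 0.020827 m^3/s
Therefore the orifice discharge = 0.020827 m^3/s.


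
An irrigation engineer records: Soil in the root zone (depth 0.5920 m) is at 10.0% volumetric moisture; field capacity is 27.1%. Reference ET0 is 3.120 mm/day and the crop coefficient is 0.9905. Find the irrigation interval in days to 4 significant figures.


Approach: apply soil-water budget scheduling, SMD = (FC-theta)/100*depth*1000; ETc = ET0*Kc; interval = SMD/ETc.
Step 1 — soil moisture deficit:
  SMD = (27.1 - 10.0)/100 * 0.5920 * 1000 = 101.232 mm
Step 2 — daily crop ET (ETc = ET0*Kc):
  ETc = 3.120 * 0.9905 = 3.09036 mm/day
Step 3 — irrigation interval (SMD/ETc):
  interval = 101.232 / 3.09036 = 32.76 days
Therefore the irrigation interval = 32.76 days.


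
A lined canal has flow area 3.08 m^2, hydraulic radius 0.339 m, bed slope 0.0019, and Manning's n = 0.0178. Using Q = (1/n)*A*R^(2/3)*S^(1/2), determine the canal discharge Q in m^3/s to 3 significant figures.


Q = (1/0.0178) * 3.08 * 0.339^(2/3) * 0.0019^(1/2) = 3.67 m^3/s
Therefore the canal discharge Q = 3.67 m^3/s.


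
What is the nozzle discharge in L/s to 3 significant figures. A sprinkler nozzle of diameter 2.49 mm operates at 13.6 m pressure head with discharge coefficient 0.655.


Approach: apply the orifice equation, Q = Cd*A*sqrt(2*g*h), A = pi*(d/2)^2.
A = pi*(2.49e-3/2)^2 = 4.8695e-06 m^2
Q = 0.655 * 4.8695e-06 * sqrt(2*9.81*13.6) * 1000 = 0.0521 L/s
Therefore the nozzle discharge = 0.0521 L/s.


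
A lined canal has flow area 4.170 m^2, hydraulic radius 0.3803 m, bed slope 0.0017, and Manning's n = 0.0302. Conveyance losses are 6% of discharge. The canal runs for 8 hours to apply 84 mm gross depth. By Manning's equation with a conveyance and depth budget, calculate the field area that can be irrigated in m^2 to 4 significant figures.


Approach: apply Manning's equation with a conveyance and depth budget, Q = (1/n)*A*R^(2/3)*S^(1/2); Q_field = Q*(1-loss); Area = Q_field*t/(d/1000).
Step 1 — canal discharge (Manning's equation):
  Q = (1/0.0302) * 4.170 * 0.3803^(2/3) * 0.0017^(1/2) = 2.98839 m^3/s
Step 2 — delivered flow: Q_field = 2.98839*(1 - 6/100) = 2.80909 m^3/s
Step 3 — volume delivered: V = 2.80909 * 8*3600 = 80901.8 m^3
Step 4 — area served: A = V / (depth/1000) = 80901.8 / 0.084 = 963100 m^2
Therefore the field area that can be irrigated = 963100 m^2.


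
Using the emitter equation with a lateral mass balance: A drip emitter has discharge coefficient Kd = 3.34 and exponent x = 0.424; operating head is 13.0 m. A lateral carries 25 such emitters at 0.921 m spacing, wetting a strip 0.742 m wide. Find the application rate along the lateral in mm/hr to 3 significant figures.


Approach: apply the emitter equation with a lateral mass balance, q = Kd*h^x; Q = n*q; rate = Q/(n*spacing*width).
Step 1 — single emitter flow (q = Kd*h^x):
  q = 3.34 * 13.0^0.424 = 9.9097 L/hr
Step 2 — total lateral flow: Q = 25 * 9.9097 = 247.74 L/hr
Step 3 — wetted area: A = 25 * 0.921 * 0.742 = 17.085 m^2
Step 4 — application rate: Q/A = 247.74/17.085 = 14.5 mm/hr
Therefore the application rate along the lateral = 14.5 mm/hr.


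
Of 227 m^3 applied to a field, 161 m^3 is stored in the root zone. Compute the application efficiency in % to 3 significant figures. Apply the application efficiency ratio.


Approach: apply the application efficiency ratio, Ea = (stored/applied)*100.
Ea = (161/227)*100 = 70.9 %
Therefore the application efficiency = 70.9 %.


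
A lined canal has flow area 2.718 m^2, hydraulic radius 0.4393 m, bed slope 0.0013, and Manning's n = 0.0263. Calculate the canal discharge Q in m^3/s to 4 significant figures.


Approach: apply Manning's equation, Q = (1/n)*A*R^(2/3)*S^(1/2).
Q = (1/0.0263) * 2.718 * 0.4393^(2/3) * 0.0013^(1/2) = 2.153 m^3/s
Therefore the canal discharge Q = 2.153 m^3/s.


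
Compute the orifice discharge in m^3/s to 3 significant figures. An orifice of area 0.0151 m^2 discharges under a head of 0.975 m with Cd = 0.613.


Approach: apply the orifice equation, Q = Cd*A*sqrt(2*g*h).
Q = 0.613 * 0.0151 * sqrt(2*9.81*0.975) = 0.0405 m^3/s
Therefore the orifice discharge = 0.0405 m^3/s.


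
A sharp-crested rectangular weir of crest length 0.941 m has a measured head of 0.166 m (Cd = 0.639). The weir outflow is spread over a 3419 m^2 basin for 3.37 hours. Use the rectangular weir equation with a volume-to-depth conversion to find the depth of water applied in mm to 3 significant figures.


Approach: apply the rectangular weir equation with a volume-to-depth conversion, Q = (2/3)*Cd*L*sqrt(2g)*H^1.5; d = Q*t/A * 1000.
Step 1 — weir discharge:
  Q = (2/3)*0.639*0.941*sqrt(2*9.81)*0.166^1.5 = 0.12009 m^3/s
Step 2 — volume: V = 0.12009 * 3.37*3600 = 1456.9 m^3
Step 3 — depth: d = V/A * 1000 = 1456.9/3419 * 1000 = 426 mm
Therefore the depth of water applied = 426 mm.


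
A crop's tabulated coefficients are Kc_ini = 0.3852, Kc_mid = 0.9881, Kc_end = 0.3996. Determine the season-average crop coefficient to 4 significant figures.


Approach: apply a simple seasonal average, Kc_avg = (Kc_ini + Kc_mid + Kc_end)/3.
Kc_avg = (0.3852 + 0.9881 + 0.3996)/3 = 0.5910
Therefore the season-average crop coefficient = 0.5910.


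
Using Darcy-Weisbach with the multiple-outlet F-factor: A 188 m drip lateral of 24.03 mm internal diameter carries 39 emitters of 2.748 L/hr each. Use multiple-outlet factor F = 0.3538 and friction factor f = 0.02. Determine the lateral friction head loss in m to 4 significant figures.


Approach: apply Darcy-Weisbach with the multiple-outlet F-factor, Q = n*q/(3600*1000) m^3/s; v = Q/A; hf = F*f*(L/D)*(v^2/(2g)).
Q = 39*2.748/(3600*1000) = 2.97700e-05 m^3/s
A = pi*(24.03e-3/2)^2 = 4.53521e-04 m^2, so v = Q/A = 0.0656419 m/s
hf = 0.3538*0.02*(188/0.02403)*(0.0656419^2/(2*9.81)) = 0.01216 m
Therefore the lateral friction head loss = 0.01216 m.


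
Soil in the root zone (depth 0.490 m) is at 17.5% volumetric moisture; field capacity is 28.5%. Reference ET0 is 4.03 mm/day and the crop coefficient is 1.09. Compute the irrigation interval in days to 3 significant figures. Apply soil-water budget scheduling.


Approach: apply soil-water budget scheduling, SMD = (FC-theta)/100*depth*1000; ETc = ET0*Kc; interval = SMD/ETc.
Step 1 — soil moisture deficit:
  SMD = (28.5 - 17.5)/100 * 0.490 * 1000 = 53.900 mm
Step 2 — daily crop ET (ETc = ET0*Kc):
  ETc = 4.03 * 1.09 = 4.3927 mm/day
Step 3 — irrigation interval (SMD/ETc):
  interval = 53.900 / 4.3927 = 12.3 days
Therefore the irrigation interval = 12.3 days.


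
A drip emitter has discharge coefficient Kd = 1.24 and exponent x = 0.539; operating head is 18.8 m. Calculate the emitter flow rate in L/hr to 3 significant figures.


Approach: apply the emitter characteristic equation, q = Kd * h^x.
q = 1.24 * 18.8^0.539 = 6.03 L/hr
Therefore the emitter flow rate = 6.03 L/hr.


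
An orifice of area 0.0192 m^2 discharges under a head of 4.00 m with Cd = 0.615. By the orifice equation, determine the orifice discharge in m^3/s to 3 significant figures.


Approach: apply the orifice equation, Q = Cd*A*sqrt(2*g*h).
Q = 0.615 * 0.0192 * sqrt(2*9.81*4.00) = 0.105 m^3/s
Therefore the orifice discharge = 0.105 m^3/s.


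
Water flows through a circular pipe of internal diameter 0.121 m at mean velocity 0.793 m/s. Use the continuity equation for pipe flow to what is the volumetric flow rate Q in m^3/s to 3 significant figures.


Approach: apply the continuity equation for pipe flow, Q = A * v with A = pi*(D/2)^2.
A = pi*(0.121/2)^2 = 0.011499 m^2
Q = 0.011499 * 0.793 = 0.00912 m^3/s
Therefore the volumetric flow rate Q = 0.00912 m^3/s.


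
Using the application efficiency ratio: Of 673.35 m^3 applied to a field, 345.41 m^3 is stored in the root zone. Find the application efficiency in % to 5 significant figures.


Approach: apply the application efficiency ratio, Ea = (stored/applied)*100.
Ea = (345.41/673.35)*100 = 51.297 %
Therefore the application efficiency = 51.297 %.


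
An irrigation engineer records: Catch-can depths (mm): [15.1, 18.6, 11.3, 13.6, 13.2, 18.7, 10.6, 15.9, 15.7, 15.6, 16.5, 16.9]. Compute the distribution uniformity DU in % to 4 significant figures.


Approach: apply the low-quarter distribution uniformity, DU = (mean of lowest quarter of readings / overall mean)*100.
sorted lowest 3 of 12: [10.6, 11.3, 13.2] -> mean = 11.7000 mm
overall mean = 15.1417 mm
DU = (11.7000/15.1417)*100 = 77.27 %
Therefore the distribution uniformity DU = 77.27 %.


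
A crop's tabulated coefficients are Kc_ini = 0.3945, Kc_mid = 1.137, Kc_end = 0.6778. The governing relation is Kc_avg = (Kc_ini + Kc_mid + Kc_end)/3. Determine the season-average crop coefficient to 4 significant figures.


Kc_avg = (0.3945 + 1.137 + 0.6778)/3 = 0.7364
Therefore the season-average crop coefficient = 0.7364.


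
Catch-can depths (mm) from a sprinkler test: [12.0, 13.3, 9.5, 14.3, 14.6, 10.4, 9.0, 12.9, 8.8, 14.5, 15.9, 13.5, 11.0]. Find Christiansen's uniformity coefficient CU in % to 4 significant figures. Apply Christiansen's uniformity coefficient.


Approach: apply Christiansen's uniformity coefficient, CU = (1 - mean_abs_deviation/mean)*100.
mean = 12.2846 mm
mean |d_i - mean| = 2.00118 mm
CU = (1 - 2.00118/12.2846)*100 = 83.71 %
Therefore Christiansen's uniformity coefficient CU = 83.71 %.


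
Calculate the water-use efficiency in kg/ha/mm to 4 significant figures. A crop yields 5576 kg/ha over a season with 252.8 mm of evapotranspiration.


Approach: apply the water-use efficiency ratio, WUE = yield/ET.
WUE = 5576 / 252.8 = 22.06 kg/ha/mm
Therefore the water-use efficiency = 22.06 kg/ha/mm.


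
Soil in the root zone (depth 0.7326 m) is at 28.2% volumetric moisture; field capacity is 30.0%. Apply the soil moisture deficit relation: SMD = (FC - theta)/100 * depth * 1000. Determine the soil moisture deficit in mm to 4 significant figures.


SMD = (30.0 - 28.2)/100 * 0.7326 * 1000 = 13.19 mm
Therefore the soil moisture deficit = 13.19 mm.


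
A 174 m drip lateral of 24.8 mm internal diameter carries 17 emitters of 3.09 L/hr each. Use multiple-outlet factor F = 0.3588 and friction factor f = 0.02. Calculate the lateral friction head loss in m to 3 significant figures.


Approach: apply Darcy-Weisbach with the multiple-outlet F-factor, Q = n*q/(3600*1000) m^3/s; v = Q/A; hf = F*f*(L/D)*(v^2/(2g)).
Q = 17*3.09/(3600*1000) = 1.4592e-05 m^3/s
A = pi*(24.8e-3/2)^2 = 4.8305e-04 m^2, so v = Q/A = 0.030207 m/s
hf = 0.3588*0.02*(174/0.0248)*(0.030207^2/(2*9.81)) = 0.00234 m
Therefore the lateral friction head loss = 0.00234 m.


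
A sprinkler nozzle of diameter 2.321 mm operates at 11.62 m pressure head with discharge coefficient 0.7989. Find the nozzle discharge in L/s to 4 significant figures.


Approach: apply the orifice equation, Q = Cd*A*sqrt(2*g*h), A = pi*(d/2)^2.
A = pi*(2.321e-3/2)^2 = 4.23097e-06 m^2
Q = 0.7989 * 4.23097e-06 * sqrt(2*9.81*11.62) * 1000 = 0.05104 L/s
Therefore the nozzle discharge = 0.05104 L/s.


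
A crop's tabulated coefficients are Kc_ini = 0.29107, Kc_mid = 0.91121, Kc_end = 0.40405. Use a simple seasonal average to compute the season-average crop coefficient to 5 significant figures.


Approach: apply a simple seasonal average, Kc_avg = (Kc_ini + Kc_mid + Kc_end)/3.
Kc_avg = (0.29107 + 0.91121 + 0.40405)/3 = 0.53544
Therefore the season-average crop coefficient = 0.53544.


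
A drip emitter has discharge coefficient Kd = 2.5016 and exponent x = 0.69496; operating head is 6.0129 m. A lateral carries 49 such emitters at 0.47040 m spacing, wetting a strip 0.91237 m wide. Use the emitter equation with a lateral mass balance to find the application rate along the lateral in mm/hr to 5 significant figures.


Approach: apply the emitter equation with a lateral mass balance, q = Kd*h^x; Q = n*q; rate = Q/(n*spacing*width).
Step 1 — single emitter flow (q = Kd*h^x):
  q = 2.5016 * 6.0129^0.69496 = 8.702621 L/hr
Step 2 — total lateral flow: Q = 49 * 8.702621 = 426.4284 L/hr
Step 3 — wetted area: A = 49 * 0.47040 * 0.91237 = 21.02976 m^2
Step 4 — application rate: Q/A = 426.4284/21.02976 = 20.277 mm/hr
Therefore the application rate along the lateral = 20.277 mm/hr.


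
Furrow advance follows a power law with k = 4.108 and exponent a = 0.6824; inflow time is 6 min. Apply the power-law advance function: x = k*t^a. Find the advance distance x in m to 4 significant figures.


x = 4.108 * 6^0.6824 = 13.95 m
Therefore the advance distance x = 13.95 m.


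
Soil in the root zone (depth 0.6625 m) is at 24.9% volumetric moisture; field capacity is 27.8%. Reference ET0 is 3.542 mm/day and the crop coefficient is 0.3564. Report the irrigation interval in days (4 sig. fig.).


Approach: apply soil-water budget scheduling, SMD = (FC-theta)/100*depth*1000; ETc = ET0*Kc; interval = SMD/ETc.
Step 1 — soil moisture deficit:
  SMD = (27.8 - 24.9)/100 * 0.6625 * 1000 = 19.2125 mm
Step 2 — daily crop ET (ETc = ET0*Kc):
  ETc = 3.542 * 0.3564 = 1.26237 mm/day
Step 3 — irrigation interval (SMD/ETc):
  interval = 19.2125 / 1.26237 = 15.22 days
Therefore the irrigation interval = 15.22 days.


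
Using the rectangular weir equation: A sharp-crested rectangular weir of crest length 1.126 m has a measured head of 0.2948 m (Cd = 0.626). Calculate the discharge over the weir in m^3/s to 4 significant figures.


Approach: apply the rectangular weir equation, Q = (2/3)*Cd*L*sqrt(2g)*H^1.5.
Q = (2/3)*0.626*1.126*sqrt(2*9.81)*0.2948^1.5 = 0.3332 m^3/s
Therefore the discharge over the weir = 0.3332 m^3/s.


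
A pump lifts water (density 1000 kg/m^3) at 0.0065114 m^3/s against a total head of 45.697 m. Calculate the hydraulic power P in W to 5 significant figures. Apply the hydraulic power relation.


Approach: apply the hydraulic power relation, P = rho*g*Q*H.
P = 1000 * 9.81 * 0.0065114 * 45.697 = 2919.0 W
Therefore the hydraulic power P = 2919.0 W.


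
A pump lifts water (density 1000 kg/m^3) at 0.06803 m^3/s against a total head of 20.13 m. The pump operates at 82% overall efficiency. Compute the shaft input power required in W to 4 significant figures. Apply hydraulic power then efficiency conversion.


Approach: apply hydraulic power then efficiency conversion, P = rho*g*Q*H; P_in = P/eta.
Step 1 — hydraulic power (P = rho*g*Q*H):
  P = 1000 * 9.81 * 0.06803 * 20.13 = 13434.2 W
Step 2 — input power: P_in = P/eta = 13434.2 / 0.82 = 16380 W
Therefore the shaft input power required = 16380 W.


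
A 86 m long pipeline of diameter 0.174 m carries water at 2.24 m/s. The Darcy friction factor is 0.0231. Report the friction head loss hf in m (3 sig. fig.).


Approach: apply the Darcy-Weisbach equation, hf = f*(L/D)*(v^2/(2g)).
hf = 0.0231 * (86/0.174) * (2.24^2 / (2*9.81))
hf = 2.92 m
Therefore the friction head loss hf = 2.92 m.


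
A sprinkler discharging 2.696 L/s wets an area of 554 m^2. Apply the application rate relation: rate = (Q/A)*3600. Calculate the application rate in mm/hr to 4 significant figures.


rate = (2.696 / 554) * 3600 = 17.52 mm/hr
Therefore the application rate = 17.52 mm/hr.


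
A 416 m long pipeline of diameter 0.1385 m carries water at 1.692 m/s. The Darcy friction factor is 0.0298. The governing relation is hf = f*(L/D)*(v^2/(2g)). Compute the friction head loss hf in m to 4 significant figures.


hf = 0.0298 * (416/0.1385) * (1.692^2 / (2*9.81))
hf = 13.06 m
Therefore the friction head loss hf = 13.06 m.


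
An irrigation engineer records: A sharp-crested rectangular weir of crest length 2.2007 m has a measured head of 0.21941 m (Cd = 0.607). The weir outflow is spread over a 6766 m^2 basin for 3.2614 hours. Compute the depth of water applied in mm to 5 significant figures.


Approach: apply the rectangular weir equation with a volume-to-depth conversion, Q = (2/3)*Cd*L*sqrt(2g)*H^1.5; d = Q*t/A * 1000.
Step 1 — weir discharge:
  Q = (2/3)*0.607*2.2007*sqrt(2*9.81)*0.21941^1.5 = 0.4054081 m^3/s
Step 2 — volume: V = 0.4054081 * 3.2614*3600 = 4759.913 m^3
Step 3 — depth: d = V/A * 1000 = 4759.913/6766 * 1000 = 703.50 mm
Therefore the depth of water applied = 703.50 mm.


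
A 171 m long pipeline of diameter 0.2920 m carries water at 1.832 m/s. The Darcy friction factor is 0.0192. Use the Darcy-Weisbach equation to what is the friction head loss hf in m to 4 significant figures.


Approach: apply the Darcy-Weisbach equation, hf = f*(L/D)*(v^2/(2g)).
hf = 0.0192 * (171/0.2920) * (1.832^2 / (2*9.81))
hf = 1.923 m
Therefore the friction head loss hf = 1.923 m.


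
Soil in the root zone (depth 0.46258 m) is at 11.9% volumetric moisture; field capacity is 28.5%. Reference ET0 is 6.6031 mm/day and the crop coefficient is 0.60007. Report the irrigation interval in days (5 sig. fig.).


Approach: apply soil-water budget scheduling, SMD = (FC-theta)/100*depth*1000; ETc = ET0*Kc; interval = SMD/ETc.
Step 1 — soil moisture deficit:
  SMD = (28.5 - 11.9)/100 * 0.46258 * 1000 = 76.78828 mm
Step 2 — daily crop ET (ETc = ET0*Kc):
  ETc = 6.6031 * 0.60007 = 3.962322 mm/day
Step 3 — irrigation interval (SMD/ETc):
  interval = 76.78828 / 3.962322 = 19.380 days
Therefore the irrigation interval = 19.380 days.


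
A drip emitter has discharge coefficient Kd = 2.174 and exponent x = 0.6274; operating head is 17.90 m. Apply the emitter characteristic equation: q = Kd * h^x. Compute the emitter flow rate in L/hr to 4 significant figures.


q = 2.174 * 17.90^0.6274 = 13.28 L/hr
Therefore the emitter flow rate = 13.28 L/hr.


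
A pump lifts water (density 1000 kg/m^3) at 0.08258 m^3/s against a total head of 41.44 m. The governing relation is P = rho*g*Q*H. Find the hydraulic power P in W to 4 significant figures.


P = 1000 * 9.81 * 0.08258 * 41.44 = 33570 W
Therefore the hydraulic power P = 33570 W.


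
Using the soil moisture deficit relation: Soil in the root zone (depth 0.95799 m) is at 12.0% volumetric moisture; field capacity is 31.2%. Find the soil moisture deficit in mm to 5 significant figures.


Approach: apply the soil moisture deficit relation, SMD = (FC - theta)/100 * depth * 1000.
SMD = (31.2 - 12.0)/100 * 0.95799 * 1000 = 183.93 mm
Therefore the soil moisture deficit = 183.93 mm.


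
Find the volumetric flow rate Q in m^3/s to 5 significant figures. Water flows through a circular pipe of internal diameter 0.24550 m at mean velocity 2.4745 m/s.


Approach: apply the continuity equation for pipe flow, Q = A * v with A = pi*(D/2)^2.
A = pi*(0.24550/2)^2 = 0.04733614 m^2
Q = 0.04733614 * 2.4745 = 0.11713 m^3/s
Therefore the volumetric flow rate Q = 0.11713 m^3/s.


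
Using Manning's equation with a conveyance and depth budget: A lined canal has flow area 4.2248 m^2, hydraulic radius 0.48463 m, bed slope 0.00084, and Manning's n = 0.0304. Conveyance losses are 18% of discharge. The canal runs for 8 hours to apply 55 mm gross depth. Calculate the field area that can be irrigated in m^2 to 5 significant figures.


Approach: apply Manning's equation with a conveyance and depth budget, Q = (1/n)*A*R^(2/3)*S^(1/2); Q_field = Q*(1-loss); Area = Q_field*t/(d/1000).
Step 1 — canal discharge (Manning's equation):
  Q = (1/0.0304) * 4.2248 * 0.48463^(2/3) * 0.00084^(1/2) = 2.485111 m^3/s
Step 2 — delivered flow: Q_field = 2.485111*(1 - 18/100) = 2.037791 m^3/s
Step 3 — volume delivered: V = 2.037791 * 8*3600 = 58688.37 m^3
Step 4 — area served: A = V / (depth/1000) = 58688.37 / 0.055 = 1067100 m^2
Therefore the field area that can be irrigated = 1067100 m^2.


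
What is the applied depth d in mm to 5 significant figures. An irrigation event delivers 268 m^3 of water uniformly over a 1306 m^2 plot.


Approach: apply depth from volume over area, d = (V/A)*1000.
d = (268 / 1306) * 1000 = 205.21 mm
Therefore the applied depth d = 205.21 mm.


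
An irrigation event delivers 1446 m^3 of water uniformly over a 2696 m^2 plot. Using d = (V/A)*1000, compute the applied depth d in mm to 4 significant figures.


d = (1446 / 2696) * 1000 = 536.4 mm
Therefore the applied depth d = 536.4 mm.


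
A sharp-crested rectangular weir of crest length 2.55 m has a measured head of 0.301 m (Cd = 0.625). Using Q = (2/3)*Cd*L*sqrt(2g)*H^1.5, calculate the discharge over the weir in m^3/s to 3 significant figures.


Q = (2/3)*0.625*2.55*sqrt(2*9.81)*0.301^1.5 = 0.777 m^3/s
Therefore the discharge over the weir = 0.777 m^3/s.


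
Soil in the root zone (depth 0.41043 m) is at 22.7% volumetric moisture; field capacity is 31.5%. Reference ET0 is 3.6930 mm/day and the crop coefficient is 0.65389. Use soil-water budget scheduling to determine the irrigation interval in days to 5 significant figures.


Approach: apply soil-water budget scheduling, SMD = (FC-theta)/100*depth*1000; ETc = ET0*Kc; interval = SMD/ETc.
Step 1 — soil moisture deficit:
  SMD = (31.5 - 22.7)/100 * 0.41043 * 1000 = 36.11784 mm
Step 2 — daily crop ET (ETc = ET0*Kc):
  ETc = 3.6930 * 0.65389 = 2.414816 mm/day
Step 3 — irrigation interval (SMD/ETc):
  interval = 36.11784 / 2.414816 = 14.957 days
Therefore the irrigation interval = 14.957 days.


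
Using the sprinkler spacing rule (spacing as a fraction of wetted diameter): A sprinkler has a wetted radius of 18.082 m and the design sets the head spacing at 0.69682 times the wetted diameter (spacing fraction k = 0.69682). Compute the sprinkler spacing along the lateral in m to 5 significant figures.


Approach: apply the sprinkler spacing rule (spacing as a fraction of wetted diameter), S = k*(2*R).
S = 0.69682 * (2 * 18.082) = 25.200 m
Therefore the sprinkler spacing along the lateral = 25.200 m.


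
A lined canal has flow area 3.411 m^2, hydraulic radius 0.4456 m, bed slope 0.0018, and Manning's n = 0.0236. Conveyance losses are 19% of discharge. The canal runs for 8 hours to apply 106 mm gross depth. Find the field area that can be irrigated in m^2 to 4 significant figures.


Approach: apply Manning's equation with a conveyance and depth budget, Q = (1/n)*A*R^(2/3)*S^(1/2); Q_field = Q*(1-loss); Area = Q_field*t/(d/1000).
Step 1 — canal discharge (Manning's equation):
  Q = (1/0.0236) * 3.411 * 0.4456^(2/3) * 0.0018^(1/2) = 3.57742 m^3/s
Step 2 — delivered flow: Q_field = 3.57742*(1 - 19/100) = 2.89771 m^3/s
Step 3 — volume delivered: V = 2.89771 * 8*3600 = 83454.0 m^3
Step 4 — area served: A = V / (depth/1000) = 83454.0 / 0.106 = 787300 m^2
Therefore the field area that can be irrigated = 787300 m^2.


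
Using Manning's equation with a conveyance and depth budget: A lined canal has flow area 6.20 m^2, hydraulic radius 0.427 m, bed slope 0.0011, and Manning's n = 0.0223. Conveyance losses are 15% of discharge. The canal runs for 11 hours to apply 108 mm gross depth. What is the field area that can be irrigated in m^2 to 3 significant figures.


Approach: apply Manning's equation with a conveyance and depth budget, Q = (1/n)*A*R^(2/3)*S^(1/2); Q_field = Q*(1-loss); Area = Q_field*t/(d/1000).
Step 1 — canal discharge (Manning's equation):
  Q = (1/0.0223) * 6.20 * 0.427^(2/3) * 0.0011^(1/2) = 5.2288 m^3/s
Step 2 — delivered flow: Q_field = 5.2288*(1 - 15/100) = 4.4445 m^3/s
Step 3 — volume delivered: V = 4.4445 * 11*3600 = 176000 m^3
Step 4 — area served: A = V / (depth/1000) = 176000 / 0.108 = 1630000 m^2
Therefore the field area that can be irrigated = 1630000 m^2.


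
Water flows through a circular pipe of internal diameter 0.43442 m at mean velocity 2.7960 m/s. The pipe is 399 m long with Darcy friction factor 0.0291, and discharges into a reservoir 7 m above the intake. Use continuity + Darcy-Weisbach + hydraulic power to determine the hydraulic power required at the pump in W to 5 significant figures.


Approach: apply continuity + Darcy-Weisbach + hydraulic power, Q = A*v; hf = f*(L/D)*(v^2/(2g)); H = static + hf; P = rho*g*Q*H.
Step 1 — flow rate (continuity, Q = A*v):
  A = pi*(0.43442/2)^2 = 0.1482209 m^2
  Q = 0.1482209 * 2.7960 = 0.4144257 m^3/s
Step 2 — friction head loss (Darcy-Weisbach):
  hf = 0.0291 * (399/0.43442) * (2.7960^2 / (2*9.81))
  hf = 10.64955 m
Step 3 — total head: H = 7 + 10.64955 = 17.64955 m
Step 4 — hydraulic power (P = rho*g*Q*H):
  P = 1000 * 9.81 * 0.4144257 * 17.64955 = 71755 W
Therefore the hydraulic power required at the pump = 71755 W.


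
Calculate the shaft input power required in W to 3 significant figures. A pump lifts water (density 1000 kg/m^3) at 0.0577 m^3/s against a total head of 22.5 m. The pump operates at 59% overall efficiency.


Approach: apply hydraulic power then efficiency conversion, P = rho*g*Q*H; P_in = P/eta.
Step 1 — hydraulic power (P = rho*g*Q*H):
  P = 1000 * 9.81 * 0.0577 * 22.5 = 12736 W
Step 2 — input power: P_in = P/eta = 12736 / 0.59 = 21600 W
Therefore the shaft input power required = 21600 W.


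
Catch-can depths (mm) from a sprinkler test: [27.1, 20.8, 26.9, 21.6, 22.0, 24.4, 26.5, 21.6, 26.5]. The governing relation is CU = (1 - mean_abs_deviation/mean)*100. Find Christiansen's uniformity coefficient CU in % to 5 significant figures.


mean = 24.15556 mm
mean |d_i - mean| = 2.360494 mm
CU = (1 - 2.360494/24.15556)*100 = 90.228 %
Therefore Christiansen's uniformity coefficient CU = 90.228 %.


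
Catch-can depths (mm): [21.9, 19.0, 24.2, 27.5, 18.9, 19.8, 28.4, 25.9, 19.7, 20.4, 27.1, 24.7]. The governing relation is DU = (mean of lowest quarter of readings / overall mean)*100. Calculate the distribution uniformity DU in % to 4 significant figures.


sorted lowest 3 of 12: [18.9, 19.0, 19.7] -> mean = 19.2000 mm
overall mean = 23.1250 mm
DU = (19.2000/23.1250)*100 = 83.03 %
Therefore the distribution uniformity DU = 83.03 %.
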